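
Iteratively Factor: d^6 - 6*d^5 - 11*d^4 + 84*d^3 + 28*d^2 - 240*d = (d + 2)*(d^5 - 8*d^4 + 5*d^3 + 74*d^2 - 120*d) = d*(d + 2)*(d^4 - 8*d^3 + 5*d^2 + 74*d - 120) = d*(d - 2)*(d + 2)*(d^3 - 6*d^2 - 7*d + 60) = d*(d - 5)*(d - 2)*(d + 2)*(d^2 - d - 12) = d*(d - 5)*(d - 4)*(d - 2)*(d + 2)*(d + 3)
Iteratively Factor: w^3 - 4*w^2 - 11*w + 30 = (w + 3)*(w^2 - 7*w + 10) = (w - 2)*(w + 3)*(w - 5)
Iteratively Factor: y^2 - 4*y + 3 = (y - 3)*(y - 1)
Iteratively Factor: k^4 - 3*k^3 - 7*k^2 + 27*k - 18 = (k + 3)*(k^3 - 6*k^2 + 11*k - 6) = (k - 3)*(k + 3)*(k^2 - 3*k + 2) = (k - 3)*(k - 1)*(k + 3)*(k - 2)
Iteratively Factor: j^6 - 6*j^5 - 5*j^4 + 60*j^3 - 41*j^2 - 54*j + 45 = (j - 3)*(j^5 - 3*j^4 - 14*j^3 + 18*j^2 + 13*j - 15) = (j - 3)*(j + 1)*(j^4 - 4*j^3 - 10*j^2 + 28*j - 15) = (j - 3)*(j - 1)*(j + 1)*(j^3 - 3*j^2 - 13*j + 15) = (j - 5)*(j - 3)*(j - 1)*(j + 1)*(j^2 + 2*j - 3) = (j - 5)*(j - 3)*(j - 1)^2*(j + 1)*(j + 3)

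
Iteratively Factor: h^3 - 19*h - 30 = (h - 5)*(h^2 + 5*h + 6) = (h - 5)*(h + 3)*(h + 2)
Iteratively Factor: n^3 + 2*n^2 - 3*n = (n - 1)*(n^2 + 3*n) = (n - 1)*(n + 3)*(n)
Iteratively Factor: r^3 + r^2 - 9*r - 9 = (r + 1)*(r^2 - 9) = (r + 1)*(r + 3)*(r - 3)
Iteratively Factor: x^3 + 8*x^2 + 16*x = (x + 4)*(x^2 + 4*x) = (x + 4)^2*(x)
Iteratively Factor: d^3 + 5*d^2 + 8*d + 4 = (d + 2)*(d^2 + 3*d + 2) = (d + 1)*(d + 2)*(d + 2)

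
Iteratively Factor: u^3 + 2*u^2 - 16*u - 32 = (u + 4)*(u^2 - 2*u - 8) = (u + 2)*(u + 4)*(u - 4)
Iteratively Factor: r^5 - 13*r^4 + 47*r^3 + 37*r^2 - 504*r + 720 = (r - 4)*(r^4 - 9*r^3 + 11*r^2 + 81*r - 180) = (r - 4)*(r - 3)*(r^3 - 6*r^2 - 7*r + 60) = (r - 4)^2*(r - 3)*(r^2 - 2*r - 15) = (r - 4)^2*(r - 3)*(r + 3)*(r - 5)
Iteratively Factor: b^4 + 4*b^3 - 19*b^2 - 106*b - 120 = (b + 2)*(b^3 + 2*b^2 - 23*b - 60) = (b + 2)*(b + 3)*(b^2 - b - 20) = (b - 5)*(b + 2)*(b + 3)*(b + 4)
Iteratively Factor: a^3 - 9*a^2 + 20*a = (a)*(a^2 - 9*a + 20) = a*(a - 5)*(a - 4)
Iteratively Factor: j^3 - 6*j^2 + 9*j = (j - 3)*(j^2 - 3*j) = j*(j - 3)*(j - 3)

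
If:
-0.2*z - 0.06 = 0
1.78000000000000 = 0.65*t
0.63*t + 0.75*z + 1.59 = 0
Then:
No Solution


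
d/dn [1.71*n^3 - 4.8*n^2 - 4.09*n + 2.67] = 5.13*n^2 - 9.6*n - 4.09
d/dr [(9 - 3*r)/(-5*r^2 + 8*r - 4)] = 15*(-r^2 + 6*r - 4)/(25*r^4 - 80*r^3 + 104*r^2 - 64*r + 16)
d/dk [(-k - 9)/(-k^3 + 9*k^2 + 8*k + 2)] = (k^3 - 9*k^2 - 8*k + (k + 9)*(-3*k^2 + 18*k + 8) - 2)/(-k^3 + 9*k^2 + 8*k + 2)^2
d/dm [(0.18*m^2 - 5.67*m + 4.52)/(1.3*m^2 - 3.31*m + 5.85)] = (6.7752*m^2 - 9.646*m - 18.2083)/(1.69*m^4 - 8.606*m^3 + 26.1661*m^2 - 38.727*m + 34.2225)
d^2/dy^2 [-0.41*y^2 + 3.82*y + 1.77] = -0.820000000000000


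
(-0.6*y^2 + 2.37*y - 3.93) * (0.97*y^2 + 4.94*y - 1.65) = -0.582*y^4 - 0.6651*y^3 + 8.8857*y^2 - 23.3247*y + 6.4845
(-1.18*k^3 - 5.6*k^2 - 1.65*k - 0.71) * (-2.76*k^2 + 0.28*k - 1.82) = 3.2568*k^5 + 15.1256*k^4 + 5.1336*k^3 + 11.6896*k^2 + 2.8042*k + 1.2922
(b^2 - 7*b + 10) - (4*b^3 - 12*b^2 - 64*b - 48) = -4*b^3 + 13*b^2 + 57*b + 58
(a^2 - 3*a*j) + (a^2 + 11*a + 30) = 2*a^2 - 3*a*j + 11*a + 30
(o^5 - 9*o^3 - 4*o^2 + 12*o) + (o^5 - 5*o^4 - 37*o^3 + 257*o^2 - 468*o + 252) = 2*o^5 - 5*o^4 - 46*o^3 + 253*o^2 - 456*o + 252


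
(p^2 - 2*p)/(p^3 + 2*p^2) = (p - 2)/(p*(p + 2))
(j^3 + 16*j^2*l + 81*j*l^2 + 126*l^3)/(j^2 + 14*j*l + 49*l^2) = (j^2 + 9*j*l + 18*l^2)/(j + 7*l)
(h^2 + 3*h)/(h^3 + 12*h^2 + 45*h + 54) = h/(h^2 + 9*h + 18)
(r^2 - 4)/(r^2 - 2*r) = (r + 2)/r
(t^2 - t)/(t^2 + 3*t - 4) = t/(t + 4)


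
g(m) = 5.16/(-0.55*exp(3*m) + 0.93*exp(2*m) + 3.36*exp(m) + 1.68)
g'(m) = 5.16*(1.65*exp(3*m) - 1.86*exp(2*m) - 3.36*exp(m))/(-0.55*exp(3*m) + 0.93*exp(2*m) + 3.36*exp(m) + 1.68)^2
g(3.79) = -0.00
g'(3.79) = 0.00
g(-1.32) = 1.96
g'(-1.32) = -0.74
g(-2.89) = 2.76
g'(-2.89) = -0.28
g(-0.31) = 1.17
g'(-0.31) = -0.74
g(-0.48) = 1.29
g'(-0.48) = -0.78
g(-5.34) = 3.04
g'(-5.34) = -0.03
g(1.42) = -0.69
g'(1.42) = 6.62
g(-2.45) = 2.61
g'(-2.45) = -0.40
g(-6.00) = 3.06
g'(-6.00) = -0.02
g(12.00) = 0.00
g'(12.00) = 0.00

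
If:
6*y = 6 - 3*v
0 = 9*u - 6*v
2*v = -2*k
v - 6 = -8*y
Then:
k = -2/3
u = 4/9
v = 2/3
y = 2/3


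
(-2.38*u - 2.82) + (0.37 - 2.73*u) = -5.11*u - 2.45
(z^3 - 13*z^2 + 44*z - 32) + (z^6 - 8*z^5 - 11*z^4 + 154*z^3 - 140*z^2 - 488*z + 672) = z^6 - 8*z^5 - 11*z^4 + 155*z^3 - 153*z^2 - 444*z + 640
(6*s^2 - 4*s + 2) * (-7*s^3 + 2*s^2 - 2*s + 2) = -42*s^5 + 40*s^4 - 34*s^3 + 24*s^2 - 12*s + 4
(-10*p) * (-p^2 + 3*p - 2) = 10*p^3 - 30*p^2 + 20*p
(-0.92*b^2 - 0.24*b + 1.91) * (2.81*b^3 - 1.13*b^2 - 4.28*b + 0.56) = -2.5852*b^5 + 0.3652*b^4 + 9.5759*b^3 - 1.6463*b^2 - 8.3092*b + 1.0696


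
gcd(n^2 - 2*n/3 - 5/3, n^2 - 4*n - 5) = n + 1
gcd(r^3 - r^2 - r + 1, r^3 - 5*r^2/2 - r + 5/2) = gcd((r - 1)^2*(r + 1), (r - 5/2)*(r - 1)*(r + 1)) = r^2 - 1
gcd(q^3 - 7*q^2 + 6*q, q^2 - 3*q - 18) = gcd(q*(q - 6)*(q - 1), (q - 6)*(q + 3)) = q - 6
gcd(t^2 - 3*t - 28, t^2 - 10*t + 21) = t - 7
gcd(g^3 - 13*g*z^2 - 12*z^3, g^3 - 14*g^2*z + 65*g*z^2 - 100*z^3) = -g + 4*z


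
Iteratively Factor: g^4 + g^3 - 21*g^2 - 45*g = (g - 5)*(g^3 + 6*g^2 + 9*g) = (g - 5)*(g + 3)*(g^2 + 3*g) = g*(g - 5)*(g + 3)*(g + 3)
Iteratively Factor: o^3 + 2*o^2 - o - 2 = (o - 1)*(o^2 + 3*o + 2) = (o - 1)*(o + 1)*(o + 2)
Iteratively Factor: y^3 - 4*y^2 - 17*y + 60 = (y - 3)*(y^2 - y - 20) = (y - 5)*(y - 3)*(y + 4)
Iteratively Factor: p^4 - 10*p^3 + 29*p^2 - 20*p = (p - 1)*(p^3 - 9*p^2 + 20*p) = (p - 4)*(p - 1)*(p^2 - 5*p) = (p - 5)*(p - 4)*(p - 1)*(p)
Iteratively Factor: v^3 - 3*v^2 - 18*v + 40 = (v - 2)*(v^2 - v - 20) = (v - 2)*(v + 4)*(v - 5)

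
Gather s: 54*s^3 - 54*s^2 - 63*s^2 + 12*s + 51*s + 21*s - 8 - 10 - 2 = 54*s^3 - 117*s^2 + 84*s - 20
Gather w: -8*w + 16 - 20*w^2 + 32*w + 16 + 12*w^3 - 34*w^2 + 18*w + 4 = 12*w^3 - 54*w^2 + 42*w + 36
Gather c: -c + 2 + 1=3 - c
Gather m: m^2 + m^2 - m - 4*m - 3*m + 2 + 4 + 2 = 2*m^2 - 8*m + 8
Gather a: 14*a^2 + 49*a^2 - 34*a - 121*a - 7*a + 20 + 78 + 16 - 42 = 63*a^2 - 162*a + 72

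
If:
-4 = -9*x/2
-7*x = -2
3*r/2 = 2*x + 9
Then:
No Solution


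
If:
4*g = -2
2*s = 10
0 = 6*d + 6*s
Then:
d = -5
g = -1/2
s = 5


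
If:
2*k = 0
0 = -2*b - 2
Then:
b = -1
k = 0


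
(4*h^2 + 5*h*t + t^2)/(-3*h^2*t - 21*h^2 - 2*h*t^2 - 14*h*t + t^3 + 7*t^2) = (4*h + t)/(-3*h*t - 21*h + t^2 + 7*t)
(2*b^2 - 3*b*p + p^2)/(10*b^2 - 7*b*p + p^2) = (-b + p)/(-5*b + p)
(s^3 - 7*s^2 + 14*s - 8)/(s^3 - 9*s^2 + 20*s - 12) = (s - 4)/(s - 6)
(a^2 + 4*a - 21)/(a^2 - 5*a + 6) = (a + 7)/(a - 2)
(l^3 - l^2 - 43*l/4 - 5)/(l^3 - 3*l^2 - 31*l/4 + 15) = (2*l + 1)/(2*l - 3)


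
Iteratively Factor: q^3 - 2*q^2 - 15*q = (q)*(q^2 - 2*q - 15) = q*(q - 5)*(q + 3)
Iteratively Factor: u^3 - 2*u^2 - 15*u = (u - 5)*(u^2 + 3*u) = u*(u - 5)*(u + 3)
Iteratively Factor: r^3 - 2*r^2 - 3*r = (r + 1)*(r^2 - 3*r) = (r - 3)*(r + 1)*(r)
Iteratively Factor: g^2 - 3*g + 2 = (g - 1)*(g - 2)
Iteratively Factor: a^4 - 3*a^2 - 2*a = (a + 1)*(a^3 - a^2 - 2*a) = (a + 1)^2*(a^2 - 2*a) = (a - 2)*(a + 1)^2*(a)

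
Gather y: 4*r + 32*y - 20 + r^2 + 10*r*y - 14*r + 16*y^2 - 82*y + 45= r^2 - 10*r + 16*y^2 + y*(10*r - 50) + 25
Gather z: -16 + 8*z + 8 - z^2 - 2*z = -z^2 + 6*z - 8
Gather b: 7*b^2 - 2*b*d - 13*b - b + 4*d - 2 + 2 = 7*b^2 + b*(-2*d - 14) + 4*d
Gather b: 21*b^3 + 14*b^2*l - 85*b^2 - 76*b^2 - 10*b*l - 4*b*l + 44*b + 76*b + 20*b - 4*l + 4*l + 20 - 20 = 21*b^3 + b^2*(14*l - 161) + b*(140 - 14*l)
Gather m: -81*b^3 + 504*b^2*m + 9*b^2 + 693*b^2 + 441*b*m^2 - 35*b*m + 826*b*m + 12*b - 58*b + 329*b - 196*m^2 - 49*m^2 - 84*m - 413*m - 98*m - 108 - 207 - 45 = -81*b^3 + 702*b^2 + 283*b + m^2*(441*b - 245) + m*(504*b^2 + 791*b - 595) - 360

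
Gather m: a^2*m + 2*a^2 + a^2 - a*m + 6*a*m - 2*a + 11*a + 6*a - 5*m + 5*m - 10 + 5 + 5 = 3*a^2 + 15*a + m*(a^2 + 5*a)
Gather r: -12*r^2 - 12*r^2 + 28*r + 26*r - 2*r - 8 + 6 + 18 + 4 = -24*r^2 + 52*r + 20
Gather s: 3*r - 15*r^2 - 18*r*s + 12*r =-15*r^2 - 18*r*s + 15*r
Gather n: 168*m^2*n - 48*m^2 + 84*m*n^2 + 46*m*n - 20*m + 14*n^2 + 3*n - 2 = -48*m^2 - 20*m + n^2*(84*m + 14) + n*(168*m^2 + 46*m + 3) - 2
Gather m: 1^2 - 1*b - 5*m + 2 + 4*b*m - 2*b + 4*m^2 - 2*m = -3*b + 4*m^2 + m*(4*b - 7) + 3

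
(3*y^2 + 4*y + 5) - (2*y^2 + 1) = y^2 + 4*y + 4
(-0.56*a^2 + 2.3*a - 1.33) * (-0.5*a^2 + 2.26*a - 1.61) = 0.28*a^4 - 2.4156*a^3 + 6.7646*a^2 - 6.7088*a + 2.1413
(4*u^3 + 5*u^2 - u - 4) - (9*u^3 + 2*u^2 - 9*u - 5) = -5*u^3 + 3*u^2 + 8*u + 1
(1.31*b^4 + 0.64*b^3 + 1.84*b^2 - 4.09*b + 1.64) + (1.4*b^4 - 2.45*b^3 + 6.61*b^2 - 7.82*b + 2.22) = 2.71*b^4 - 1.81*b^3 + 8.45*b^2 - 11.91*b + 3.86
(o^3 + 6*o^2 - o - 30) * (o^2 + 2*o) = o^5 + 8*o^4 + 11*o^3 - 32*o^2 - 60*o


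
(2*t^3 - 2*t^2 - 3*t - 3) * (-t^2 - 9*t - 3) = -2*t^5 - 16*t^4 + 15*t^3 + 36*t^2 + 36*t + 9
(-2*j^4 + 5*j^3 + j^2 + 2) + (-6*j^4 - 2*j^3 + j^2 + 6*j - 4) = -8*j^4 + 3*j^3 + 2*j^2 + 6*j - 2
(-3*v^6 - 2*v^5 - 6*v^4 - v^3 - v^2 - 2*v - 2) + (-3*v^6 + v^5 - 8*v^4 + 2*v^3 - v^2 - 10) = -6*v^6 - v^5 - 14*v^4 + v^3 - 2*v^2 - 2*v - 12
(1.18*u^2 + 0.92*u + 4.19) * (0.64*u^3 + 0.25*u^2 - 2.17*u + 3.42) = 0.7552*u^5 + 0.8838*u^4 + 0.351*u^3 + 3.0867*u^2 - 5.9459*u + 14.3298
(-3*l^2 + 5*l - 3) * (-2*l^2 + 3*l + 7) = 6*l^4 - 19*l^3 + 26*l - 21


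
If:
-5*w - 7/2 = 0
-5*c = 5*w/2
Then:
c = 7/20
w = -7/10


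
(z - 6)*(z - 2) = z^2 - 8*z + 12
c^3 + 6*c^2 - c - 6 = (c - 1)*(c + 1)*(c + 6)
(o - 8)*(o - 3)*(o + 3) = o^3 - 8*o^2 - 9*o + 72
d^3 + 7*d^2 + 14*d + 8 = (d + 1)*(d + 2)*(d + 4)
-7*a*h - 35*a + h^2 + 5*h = (-7*a + h)*(h + 5)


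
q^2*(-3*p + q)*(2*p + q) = -6*p^2*q^2 - p*q^3 + q^4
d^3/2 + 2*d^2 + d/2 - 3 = (d/2 + 1)*(d - 1)*(d + 3)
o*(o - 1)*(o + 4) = o^3 + 3*o^2 - 4*o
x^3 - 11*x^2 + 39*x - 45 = (x - 5)*(x - 3)^2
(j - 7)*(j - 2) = j^2 - 9*j + 14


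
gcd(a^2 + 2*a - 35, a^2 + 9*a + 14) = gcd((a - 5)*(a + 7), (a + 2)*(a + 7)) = a + 7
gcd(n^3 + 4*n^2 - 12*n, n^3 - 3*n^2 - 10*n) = n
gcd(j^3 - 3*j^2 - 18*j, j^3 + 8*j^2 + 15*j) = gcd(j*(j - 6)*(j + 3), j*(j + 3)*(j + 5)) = j^2 + 3*j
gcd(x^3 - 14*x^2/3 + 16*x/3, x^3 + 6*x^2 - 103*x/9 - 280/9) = x - 8/3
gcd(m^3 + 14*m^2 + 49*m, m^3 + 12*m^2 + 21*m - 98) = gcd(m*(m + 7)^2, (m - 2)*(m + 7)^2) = m^2 + 14*m + 49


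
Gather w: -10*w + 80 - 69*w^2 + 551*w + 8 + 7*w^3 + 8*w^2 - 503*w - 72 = 7*w^3 - 61*w^2 + 38*w + 16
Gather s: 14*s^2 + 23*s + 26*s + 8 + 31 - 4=14*s^2 + 49*s + 35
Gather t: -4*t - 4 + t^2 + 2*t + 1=t^2 - 2*t - 3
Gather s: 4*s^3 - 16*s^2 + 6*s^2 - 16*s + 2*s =4*s^3 - 10*s^2 - 14*s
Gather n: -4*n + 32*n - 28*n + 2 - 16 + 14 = 0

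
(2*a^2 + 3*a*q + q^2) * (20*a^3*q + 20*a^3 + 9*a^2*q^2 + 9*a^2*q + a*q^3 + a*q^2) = 40*a^5*q + 40*a^5 + 78*a^4*q^2 + 78*a^4*q + 49*a^3*q^3 + 49*a^3*q^2 + 12*a^2*q^4 + 12*a^2*q^3 + a*q^5 + a*q^4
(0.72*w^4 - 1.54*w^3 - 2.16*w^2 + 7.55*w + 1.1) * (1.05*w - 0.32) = 0.756*w^5 - 1.8474*w^4 - 1.7752*w^3 + 8.6187*w^2 - 1.261*w - 0.352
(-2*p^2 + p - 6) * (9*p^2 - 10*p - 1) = -18*p^4 + 29*p^3 - 62*p^2 + 59*p + 6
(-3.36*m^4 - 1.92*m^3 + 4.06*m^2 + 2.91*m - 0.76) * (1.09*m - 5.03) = -3.6624*m^5 + 14.808*m^4 + 14.083*m^3 - 17.2499*m^2 - 15.4657*m + 3.8228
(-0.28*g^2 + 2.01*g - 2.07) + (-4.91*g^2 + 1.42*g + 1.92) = -5.19*g^2 + 3.43*g - 0.15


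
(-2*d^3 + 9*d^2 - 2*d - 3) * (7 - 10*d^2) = 20*d^5 - 90*d^4 + 6*d^3 + 93*d^2 - 14*d - 21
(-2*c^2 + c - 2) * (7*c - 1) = -14*c^3 + 9*c^2 - 15*c + 2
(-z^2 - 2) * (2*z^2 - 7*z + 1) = -2*z^4 + 7*z^3 - 5*z^2 + 14*z - 2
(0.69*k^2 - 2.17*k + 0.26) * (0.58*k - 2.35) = 0.4002*k^3 - 2.8801*k^2 + 5.2503*k - 0.611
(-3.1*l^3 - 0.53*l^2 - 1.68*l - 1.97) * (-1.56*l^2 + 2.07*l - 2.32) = 4.836*l^5 - 5.5902*l^4 + 8.7157*l^3 + 0.8252*l^2 - 0.1803*l + 4.5704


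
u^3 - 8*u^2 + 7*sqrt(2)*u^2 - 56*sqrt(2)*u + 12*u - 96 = (u - 8)*(u + sqrt(2))*(u + 6*sqrt(2))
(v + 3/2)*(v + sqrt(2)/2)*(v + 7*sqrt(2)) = v^3 + 3*v^2/2 + 15*sqrt(2)*v^2/2 + 7*v + 45*sqrt(2)*v/4 + 21/2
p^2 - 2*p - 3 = (p - 3)*(p + 1)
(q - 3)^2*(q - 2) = q^3 - 8*q^2 + 21*q - 18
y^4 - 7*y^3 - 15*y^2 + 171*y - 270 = (y - 6)*(y - 3)^2*(y + 5)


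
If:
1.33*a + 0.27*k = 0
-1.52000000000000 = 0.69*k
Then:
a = 0.45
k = -2.20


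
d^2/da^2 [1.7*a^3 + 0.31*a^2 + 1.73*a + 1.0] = 10.2*a + 0.62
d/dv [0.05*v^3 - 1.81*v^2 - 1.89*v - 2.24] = 0.15*v^2 - 3.62*v - 1.89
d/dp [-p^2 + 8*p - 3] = 8 - 2*p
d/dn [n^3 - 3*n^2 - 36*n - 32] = 3*n^2 - 6*n - 36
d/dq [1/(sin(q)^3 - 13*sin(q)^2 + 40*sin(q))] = (-3*cos(q) + 26/tan(q) - 40*cos(q)/sin(q)^2)/((sin(q) - 8)^2*(sin(q) - 5)^2)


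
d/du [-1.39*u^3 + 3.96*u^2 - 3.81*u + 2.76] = -4.17*u^2 + 7.92*u - 3.81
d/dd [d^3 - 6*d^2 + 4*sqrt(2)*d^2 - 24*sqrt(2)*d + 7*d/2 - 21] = 3*d^2 - 12*d + 8*sqrt(2)*d - 24*sqrt(2) + 7/2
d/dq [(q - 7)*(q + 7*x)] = 2*q + 7*x - 7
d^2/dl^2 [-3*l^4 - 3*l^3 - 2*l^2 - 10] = -36*l^2 - 18*l - 4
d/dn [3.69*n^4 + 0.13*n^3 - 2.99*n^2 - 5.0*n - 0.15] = 14.76*n^3 + 0.39*n^2 - 5.98*n - 5.0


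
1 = 1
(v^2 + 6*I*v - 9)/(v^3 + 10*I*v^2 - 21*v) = (v + 3*I)/(v*(v + 7*I))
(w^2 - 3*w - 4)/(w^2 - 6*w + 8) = (w + 1)/(w - 2)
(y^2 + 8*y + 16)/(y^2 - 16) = (y + 4)/(y - 4)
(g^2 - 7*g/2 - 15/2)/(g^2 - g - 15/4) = 2*(g - 5)/(2*g - 5)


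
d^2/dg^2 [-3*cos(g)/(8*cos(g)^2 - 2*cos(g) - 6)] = 3*(4*(1 - cos(2*g))^2 + 72*cos(g) + 46*cos(2*g) + 5*cos(3*g) + 24)/(2*(cos(g) - 1)^2*(4*cos(g) + 3)^3)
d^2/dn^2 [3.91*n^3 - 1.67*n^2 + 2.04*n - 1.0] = 23.46*n - 3.34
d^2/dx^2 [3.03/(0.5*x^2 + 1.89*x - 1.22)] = 3.03*(-0.5*x^2 - 1.89*x + (1.0*x + 1.89)*(2.0*x + 3.78) + 1.22)/(0.5*x^2 + 1.89*x - 1.22)^3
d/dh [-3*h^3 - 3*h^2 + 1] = 3*h*(-3*h - 2)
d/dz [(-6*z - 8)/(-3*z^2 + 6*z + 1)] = 6*(-3*z^2 - 8*z + 7)/(9*z^4 - 36*z^3 + 30*z^2 + 12*z + 1)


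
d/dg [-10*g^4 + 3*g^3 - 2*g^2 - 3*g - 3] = -40*g^3 + 9*g^2 - 4*g - 3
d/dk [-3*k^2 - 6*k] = -6*k - 6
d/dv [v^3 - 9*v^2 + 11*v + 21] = 3*v^2 - 18*v + 11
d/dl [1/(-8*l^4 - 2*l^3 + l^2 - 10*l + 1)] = 2*(16*l^3 + 3*l^2 - l + 5)/(8*l^4 + 2*l^3 - l^2 + 10*l - 1)^2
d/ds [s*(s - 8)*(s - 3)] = 3*s^2 - 22*s + 24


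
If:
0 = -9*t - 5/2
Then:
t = -5/18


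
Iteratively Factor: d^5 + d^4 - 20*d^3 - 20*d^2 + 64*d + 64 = (d + 1)*(d^4 - 20*d^2 + 64) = (d + 1)*(d + 2)*(d^3 - 2*d^2 - 16*d + 32) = (d - 4)*(d + 1)*(d + 2)*(d^2 + 2*d - 8) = (d - 4)*(d + 1)*(d + 2)*(d + 4)*(d - 2)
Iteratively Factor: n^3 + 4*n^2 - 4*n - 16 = (n - 2)*(n^2 + 6*n + 8) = (n - 2)*(n + 2)*(n + 4)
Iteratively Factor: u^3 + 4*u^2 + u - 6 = (u - 1)*(u^2 + 5*u + 6) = (u - 1)*(u + 3)*(u + 2)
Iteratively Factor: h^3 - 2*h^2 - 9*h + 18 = (h - 3)*(h^2 + h - 6) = (h - 3)*(h - 2)*(h + 3)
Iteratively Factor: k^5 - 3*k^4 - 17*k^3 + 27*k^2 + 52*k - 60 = (k + 2)*(k^4 - 5*k^3 - 7*k^2 + 41*k - 30) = (k - 2)*(k + 2)*(k^3 - 3*k^2 - 13*k + 15) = (k - 2)*(k - 1)*(k + 2)*(k^2 - 2*k - 15) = (k - 2)*(k - 1)*(k + 2)*(k + 3)*(k - 5)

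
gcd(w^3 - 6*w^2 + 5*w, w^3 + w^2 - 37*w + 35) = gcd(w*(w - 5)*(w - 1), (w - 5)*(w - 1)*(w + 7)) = w^2 - 6*w + 5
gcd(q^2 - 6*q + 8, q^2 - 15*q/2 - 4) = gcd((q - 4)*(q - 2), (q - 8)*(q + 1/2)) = 1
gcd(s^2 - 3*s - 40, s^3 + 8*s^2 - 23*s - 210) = 1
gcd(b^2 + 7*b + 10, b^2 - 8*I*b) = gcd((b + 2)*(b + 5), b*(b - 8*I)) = 1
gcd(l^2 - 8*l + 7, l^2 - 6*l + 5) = l - 1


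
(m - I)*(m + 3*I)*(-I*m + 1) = -I*m^3 + 3*m^2 - I*m + 3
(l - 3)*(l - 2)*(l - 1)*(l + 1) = l^4 - 5*l^3 + 5*l^2 + 5*l - 6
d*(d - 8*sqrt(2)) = d^2 - 8*sqrt(2)*d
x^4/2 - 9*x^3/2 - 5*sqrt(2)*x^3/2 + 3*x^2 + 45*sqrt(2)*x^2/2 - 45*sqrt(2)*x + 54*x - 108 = (x/2 + sqrt(2)/2)*(x - 6)*(x - 3)*(x - 6*sqrt(2))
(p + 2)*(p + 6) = p^2 + 8*p + 12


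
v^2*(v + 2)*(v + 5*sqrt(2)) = v^4 + 2*v^3 + 5*sqrt(2)*v^3 + 10*sqrt(2)*v^2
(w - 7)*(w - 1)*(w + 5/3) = w^3 - 19*w^2/3 - 19*w/3 + 35/3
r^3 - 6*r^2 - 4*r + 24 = (r - 6)*(r - 2)*(r + 2)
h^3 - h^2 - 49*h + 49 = (h - 7)*(h - 1)*(h + 7)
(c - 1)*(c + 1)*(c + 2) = c^3 + 2*c^2 - c - 2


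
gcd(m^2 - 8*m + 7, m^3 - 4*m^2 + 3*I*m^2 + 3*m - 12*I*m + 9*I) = m - 1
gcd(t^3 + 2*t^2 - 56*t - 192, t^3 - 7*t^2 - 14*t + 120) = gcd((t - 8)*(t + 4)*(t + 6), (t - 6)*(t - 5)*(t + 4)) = t + 4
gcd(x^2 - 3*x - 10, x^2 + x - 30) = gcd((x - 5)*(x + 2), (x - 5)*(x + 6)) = x - 5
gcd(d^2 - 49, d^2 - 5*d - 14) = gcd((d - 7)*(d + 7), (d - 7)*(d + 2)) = d - 7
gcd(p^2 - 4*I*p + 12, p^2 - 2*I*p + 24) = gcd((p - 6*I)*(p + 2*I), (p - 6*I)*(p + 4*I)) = p - 6*I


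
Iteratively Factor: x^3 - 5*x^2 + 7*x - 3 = (x - 1)*(x^2 - 4*x + 3) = (x - 1)^2*(x - 3)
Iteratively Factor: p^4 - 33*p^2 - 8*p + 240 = (p + 4)*(p^3 - 4*p^2 - 17*p + 60) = (p - 3)*(p + 4)*(p^2 - p - 20) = (p - 5)*(p - 3)*(p + 4)*(p + 4)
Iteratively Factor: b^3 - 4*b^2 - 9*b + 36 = (b + 3)*(b^2 - 7*b + 12) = (b - 3)*(b + 3)*(b - 4)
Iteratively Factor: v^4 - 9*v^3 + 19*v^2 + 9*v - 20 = (v + 1)*(v^3 - 10*v^2 + 29*v - 20) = (v - 1)*(v + 1)*(v^2 - 9*v + 20) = (v - 4)*(v - 1)*(v + 1)*(v - 5)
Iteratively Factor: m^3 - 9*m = (m + 3)*(m^2 - 3*m) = m*(m + 3)*(m - 3)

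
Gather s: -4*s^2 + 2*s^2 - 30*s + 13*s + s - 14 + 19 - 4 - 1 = -2*s^2 - 16*s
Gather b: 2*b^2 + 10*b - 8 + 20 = 2*b^2 + 10*b + 12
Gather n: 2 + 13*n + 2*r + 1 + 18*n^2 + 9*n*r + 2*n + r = 18*n^2 + n*(9*r + 15) + 3*r + 3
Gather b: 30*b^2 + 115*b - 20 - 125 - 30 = 30*b^2 + 115*b - 175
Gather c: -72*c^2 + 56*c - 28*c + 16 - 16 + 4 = -72*c^2 + 28*c + 4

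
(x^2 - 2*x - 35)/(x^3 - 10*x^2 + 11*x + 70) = (x + 5)/(x^2 - 3*x - 10)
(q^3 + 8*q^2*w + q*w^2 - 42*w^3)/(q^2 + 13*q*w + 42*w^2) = (q^2 + q*w - 6*w^2)/(q + 6*w)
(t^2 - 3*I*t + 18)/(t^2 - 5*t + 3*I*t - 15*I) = (t - 6*I)/(t - 5)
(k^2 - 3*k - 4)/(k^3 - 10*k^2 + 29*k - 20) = (k + 1)/(k^2 - 6*k + 5)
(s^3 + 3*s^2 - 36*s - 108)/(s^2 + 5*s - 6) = (s^2 - 3*s - 18)/(s - 1)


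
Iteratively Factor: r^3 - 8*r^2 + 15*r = (r - 5)*(r^2 - 3*r) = r*(r - 5)*(r - 3)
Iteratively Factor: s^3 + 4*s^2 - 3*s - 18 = (s + 3)*(s^2 + s - 6) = (s - 2)*(s + 3)*(s + 3)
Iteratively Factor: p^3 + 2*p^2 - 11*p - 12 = (p + 4)*(p^2 - 2*p - 3) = (p + 1)*(p + 4)*(p - 3)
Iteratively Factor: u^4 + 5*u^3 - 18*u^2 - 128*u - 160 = (u + 4)*(u^3 + u^2 - 22*u - 40) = (u - 5)*(u + 4)*(u^2 + 6*u + 8) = (u - 5)*(u + 2)*(u + 4)*(u + 4)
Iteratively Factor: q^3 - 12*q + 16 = (q - 2)*(q^2 + 2*q - 8) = (q - 2)^2*(q + 4)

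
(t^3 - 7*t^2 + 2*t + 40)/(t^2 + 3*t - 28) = (t^2 - 3*t - 10)/(t + 7)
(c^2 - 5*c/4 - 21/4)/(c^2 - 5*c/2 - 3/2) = (4*c + 7)/(2*(2*c + 1))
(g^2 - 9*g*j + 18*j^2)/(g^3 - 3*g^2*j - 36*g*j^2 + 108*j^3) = 1/(g + 6*j)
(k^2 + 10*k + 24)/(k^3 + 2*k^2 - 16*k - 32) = (k + 6)/(k^2 - 2*k - 8)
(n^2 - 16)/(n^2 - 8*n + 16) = (n + 4)/(n - 4)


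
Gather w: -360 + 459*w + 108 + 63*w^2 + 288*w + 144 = 63*w^2 + 747*w - 108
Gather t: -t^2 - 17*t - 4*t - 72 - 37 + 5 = -t^2 - 21*t - 104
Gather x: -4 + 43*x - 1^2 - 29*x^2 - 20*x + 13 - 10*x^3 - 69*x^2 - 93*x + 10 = -10*x^3 - 98*x^2 - 70*x + 18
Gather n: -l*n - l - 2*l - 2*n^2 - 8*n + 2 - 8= -3*l - 2*n^2 + n*(-l - 8) - 6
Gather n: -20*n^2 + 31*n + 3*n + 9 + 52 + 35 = -20*n^2 + 34*n + 96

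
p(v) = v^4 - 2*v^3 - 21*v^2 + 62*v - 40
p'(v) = 4*v^3 - 6*v^2 - 42*v + 62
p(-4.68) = -105.39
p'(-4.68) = -282.87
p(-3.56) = -276.01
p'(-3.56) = -44.99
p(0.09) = -34.59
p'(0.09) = 58.17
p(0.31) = -22.85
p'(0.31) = 48.52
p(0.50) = -14.44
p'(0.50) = 40.00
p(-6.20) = 722.65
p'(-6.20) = -861.55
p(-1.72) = -189.84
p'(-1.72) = 96.14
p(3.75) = -10.53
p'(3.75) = 31.06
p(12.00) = 14960.00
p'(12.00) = 5606.00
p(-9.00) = 5720.00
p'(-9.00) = -2962.00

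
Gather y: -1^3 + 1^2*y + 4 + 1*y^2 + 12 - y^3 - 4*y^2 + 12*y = -y^3 - 3*y^2 + 13*y + 15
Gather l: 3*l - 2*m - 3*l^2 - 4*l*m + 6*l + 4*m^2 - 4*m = -3*l^2 + l*(9 - 4*m) + 4*m^2 - 6*m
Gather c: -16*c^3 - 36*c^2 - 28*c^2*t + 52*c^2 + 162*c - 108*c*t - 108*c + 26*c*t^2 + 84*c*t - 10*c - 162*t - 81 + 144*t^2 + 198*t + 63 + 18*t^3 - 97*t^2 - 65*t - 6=-16*c^3 + c^2*(16 - 28*t) + c*(26*t^2 - 24*t + 44) + 18*t^3 + 47*t^2 - 29*t - 24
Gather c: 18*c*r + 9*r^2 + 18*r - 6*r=18*c*r + 9*r^2 + 12*r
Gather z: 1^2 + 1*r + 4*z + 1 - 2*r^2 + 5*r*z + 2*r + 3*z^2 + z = -2*r^2 + 3*r + 3*z^2 + z*(5*r + 5) + 2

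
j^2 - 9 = (j - 3)*(j + 3)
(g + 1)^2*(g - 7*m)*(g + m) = g^4 - 6*g^3*m + 2*g^3 - 7*g^2*m^2 - 12*g^2*m + g^2 - 14*g*m^2 - 6*g*m - 7*m^2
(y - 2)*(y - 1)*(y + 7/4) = y^3 - 5*y^2/4 - 13*y/4 + 7/2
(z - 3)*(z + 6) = z^2 + 3*z - 18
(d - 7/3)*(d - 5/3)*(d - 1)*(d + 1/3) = d^4 - 14*d^3/3 + 56*d^2/9 - 34*d/27 - 35/27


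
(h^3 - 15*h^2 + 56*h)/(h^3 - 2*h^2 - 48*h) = (h - 7)/(h + 6)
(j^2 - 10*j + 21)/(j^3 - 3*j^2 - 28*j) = (j - 3)/(j*(j + 4))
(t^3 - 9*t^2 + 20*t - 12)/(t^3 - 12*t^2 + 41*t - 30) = (t - 2)/(t - 5)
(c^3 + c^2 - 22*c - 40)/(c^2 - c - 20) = c + 2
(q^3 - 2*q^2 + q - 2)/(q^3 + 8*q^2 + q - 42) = (q^2 + 1)/(q^2 + 10*q + 21)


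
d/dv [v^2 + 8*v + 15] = 2*v + 8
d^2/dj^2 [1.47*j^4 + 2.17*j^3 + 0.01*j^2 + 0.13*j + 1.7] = 17.64*j^2 + 13.02*j + 0.02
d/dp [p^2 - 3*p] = 2*p - 3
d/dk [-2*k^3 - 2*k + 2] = -6*k^2 - 2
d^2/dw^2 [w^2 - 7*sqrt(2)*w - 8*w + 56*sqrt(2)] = 2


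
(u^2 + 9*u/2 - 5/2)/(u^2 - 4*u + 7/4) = 2*(u + 5)/(2*u - 7)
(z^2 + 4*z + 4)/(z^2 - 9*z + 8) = (z^2 + 4*z + 4)/(z^2 - 9*z + 8)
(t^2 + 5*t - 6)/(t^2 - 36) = (t - 1)/(t - 6)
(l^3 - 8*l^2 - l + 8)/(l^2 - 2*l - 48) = (l^2 - 1)/(l + 6)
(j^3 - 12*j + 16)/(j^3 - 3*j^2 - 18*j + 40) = (j - 2)/(j - 5)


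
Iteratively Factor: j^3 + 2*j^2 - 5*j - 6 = (j + 3)*(j^2 - j - 2) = (j + 1)*(j + 3)*(j - 2)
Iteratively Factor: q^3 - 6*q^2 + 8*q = (q - 2)*(q^2 - 4*q) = q*(q - 2)*(q - 4)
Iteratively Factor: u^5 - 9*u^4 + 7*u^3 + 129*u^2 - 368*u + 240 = (u - 4)*(u^4 - 5*u^3 - 13*u^2 + 77*u - 60) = (u - 5)*(u - 4)*(u^3 - 13*u + 12) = (u - 5)*(u - 4)*(u - 1)*(u^2 + u - 12) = (u - 5)*(u - 4)*(u - 1)*(u + 4)*(u - 3)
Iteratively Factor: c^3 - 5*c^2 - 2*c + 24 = (c - 3)*(c^2 - 2*c - 8) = (c - 4)*(c - 3)*(c + 2)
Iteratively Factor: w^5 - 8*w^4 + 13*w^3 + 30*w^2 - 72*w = (w + 2)*(w^4 - 10*w^3 + 33*w^2 - 36*w) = (w - 4)*(w + 2)*(w^3 - 6*w^2 + 9*w) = (w - 4)*(w - 3)*(w + 2)*(w^2 - 3*w) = w*(w - 4)*(w - 3)*(w + 2)*(w - 3)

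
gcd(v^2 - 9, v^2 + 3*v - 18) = v - 3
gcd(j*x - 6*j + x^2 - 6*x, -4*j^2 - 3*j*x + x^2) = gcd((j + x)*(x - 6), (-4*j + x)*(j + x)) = j + x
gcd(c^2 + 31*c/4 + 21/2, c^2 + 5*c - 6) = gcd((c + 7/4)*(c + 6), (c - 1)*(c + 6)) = c + 6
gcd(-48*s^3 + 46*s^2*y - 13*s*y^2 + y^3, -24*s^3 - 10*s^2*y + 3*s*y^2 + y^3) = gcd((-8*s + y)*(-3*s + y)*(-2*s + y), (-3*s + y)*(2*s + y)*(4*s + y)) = -3*s + y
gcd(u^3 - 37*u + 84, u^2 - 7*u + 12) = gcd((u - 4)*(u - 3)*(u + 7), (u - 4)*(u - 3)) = u^2 - 7*u + 12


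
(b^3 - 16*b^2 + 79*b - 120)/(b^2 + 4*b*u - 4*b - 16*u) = (b^3 - 16*b^2 + 79*b - 120)/(b^2 + 4*b*u - 4*b - 16*u)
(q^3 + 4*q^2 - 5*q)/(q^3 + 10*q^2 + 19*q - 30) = q/(q + 6)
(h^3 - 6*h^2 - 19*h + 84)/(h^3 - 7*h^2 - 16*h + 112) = (h - 3)/(h - 4)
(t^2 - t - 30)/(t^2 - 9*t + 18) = (t + 5)/(t - 3)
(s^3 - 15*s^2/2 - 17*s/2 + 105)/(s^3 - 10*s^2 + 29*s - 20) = (s^2 - 5*s/2 - 21)/(s^2 - 5*s + 4)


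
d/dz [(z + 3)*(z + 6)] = 2*z + 9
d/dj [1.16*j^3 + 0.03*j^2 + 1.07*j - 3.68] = 3.48*j^2 + 0.06*j + 1.07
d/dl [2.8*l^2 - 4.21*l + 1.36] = 5.6*l - 4.21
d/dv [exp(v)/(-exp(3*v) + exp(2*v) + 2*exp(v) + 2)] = (2*exp(3*v) - exp(2*v) + 2)*exp(v)/(exp(6*v) - 2*exp(5*v) - 3*exp(4*v) + 8*exp(2*v) + 8*exp(v) + 4)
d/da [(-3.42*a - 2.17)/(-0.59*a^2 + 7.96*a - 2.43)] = (-2.0178*a^2 - 2.5606*a + 25.5838)/(0.3481*a^4 - 9.3928*a^3 + 66.229*a^2 - 38.6856*a + 5.9049)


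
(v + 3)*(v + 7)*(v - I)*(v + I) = v^4 + 10*v^3 + 22*v^2 + 10*v + 21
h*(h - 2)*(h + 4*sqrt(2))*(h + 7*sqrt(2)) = h^4 - 2*h^3 + 11*sqrt(2)*h^3 - 22*sqrt(2)*h^2 + 56*h^2 - 112*h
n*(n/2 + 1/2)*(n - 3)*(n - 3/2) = n^4/2 - 7*n^3/4 + 9*n/4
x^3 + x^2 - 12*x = x*(x - 3)*(x + 4)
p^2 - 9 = (p - 3)*(p + 3)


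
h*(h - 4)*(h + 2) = h^3 - 2*h^2 - 8*h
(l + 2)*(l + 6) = l^2 + 8*l + 12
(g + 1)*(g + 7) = g^2 + 8*g + 7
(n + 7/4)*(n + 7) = n^2 + 35*n/4 + 49/4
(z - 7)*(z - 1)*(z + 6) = z^3 - 2*z^2 - 41*z + 42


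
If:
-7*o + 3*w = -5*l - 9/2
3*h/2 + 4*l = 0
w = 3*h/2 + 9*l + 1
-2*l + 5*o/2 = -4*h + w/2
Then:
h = -244/337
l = 183/674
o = 1245/674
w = 1589/674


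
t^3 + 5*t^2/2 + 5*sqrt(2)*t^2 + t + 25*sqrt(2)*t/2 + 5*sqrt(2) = (t + 1/2)*(t + 2)*(t + 5*sqrt(2))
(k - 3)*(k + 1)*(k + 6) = k^3 + 4*k^2 - 15*k - 18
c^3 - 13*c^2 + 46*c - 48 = (c - 8)*(c - 3)*(c - 2)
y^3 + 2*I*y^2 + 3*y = y*(y - I)*(y + 3*I)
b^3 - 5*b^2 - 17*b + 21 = (b - 7)*(b - 1)*(b + 3)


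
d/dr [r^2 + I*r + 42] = 2*r + I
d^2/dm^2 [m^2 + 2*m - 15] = 2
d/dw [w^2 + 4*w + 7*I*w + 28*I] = 2*w + 4 + 7*I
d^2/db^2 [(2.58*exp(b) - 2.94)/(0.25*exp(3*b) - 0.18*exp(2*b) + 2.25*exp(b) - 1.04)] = (0.645*exp(6*b) - 2.00205*exp(5*b) - 4.266108*exp(4*b) + 6.076776*exp(3*b) - 6.20535599999999*exp(2*b) - 6.645078*exp(b) - 4.089072)*exp(b)/(0.015625*exp(9*b) - 0.03375*exp(8*b) + 0.446175*exp(7*b) - 0.808332*exp(6*b) + 4.296375*exp(5*b) - 6.344838*exp(4*b) + 14.729025*exp(3*b) - 16.379064*exp(2*b) + 7.3008*exp(b) - 1.124864)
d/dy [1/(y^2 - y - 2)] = (1 - 2*y)/(-y^2 + y + 2)^2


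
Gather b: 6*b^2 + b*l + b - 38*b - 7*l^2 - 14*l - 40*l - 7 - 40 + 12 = 6*b^2 + b*(l - 37) - 7*l^2 - 54*l - 35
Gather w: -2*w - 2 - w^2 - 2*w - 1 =-w^2 - 4*w - 3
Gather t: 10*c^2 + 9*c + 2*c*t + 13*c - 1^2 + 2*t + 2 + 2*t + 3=10*c^2 + 22*c + t*(2*c + 4) + 4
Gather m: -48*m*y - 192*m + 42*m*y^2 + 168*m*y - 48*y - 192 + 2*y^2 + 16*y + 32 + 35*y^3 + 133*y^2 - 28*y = m*(42*y^2 + 120*y - 192) + 35*y^3 + 135*y^2 - 60*y - 160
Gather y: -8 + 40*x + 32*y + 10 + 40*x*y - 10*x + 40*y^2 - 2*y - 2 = 30*x + 40*y^2 + y*(40*x + 30)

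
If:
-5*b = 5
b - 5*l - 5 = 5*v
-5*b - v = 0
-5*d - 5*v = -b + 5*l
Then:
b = -1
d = 1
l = -31/5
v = 5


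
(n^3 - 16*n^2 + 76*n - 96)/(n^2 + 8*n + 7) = (n^3 - 16*n^2 + 76*n - 96)/(n^2 + 8*n + 7)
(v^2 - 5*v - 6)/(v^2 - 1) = (v - 6)/(v - 1)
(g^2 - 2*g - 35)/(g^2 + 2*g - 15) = (g - 7)/(g - 3)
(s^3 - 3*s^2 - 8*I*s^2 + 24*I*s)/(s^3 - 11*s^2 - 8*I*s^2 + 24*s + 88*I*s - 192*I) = s/(s - 8)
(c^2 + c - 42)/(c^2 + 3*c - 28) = (c - 6)/(c - 4)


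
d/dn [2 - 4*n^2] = -8*n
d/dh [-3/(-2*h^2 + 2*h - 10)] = 3*(1 - 2*h)/(2*(h^2 - h + 5)^2)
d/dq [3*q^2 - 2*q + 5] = 6*q - 2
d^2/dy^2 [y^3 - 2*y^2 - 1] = 6*y - 4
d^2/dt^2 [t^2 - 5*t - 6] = 2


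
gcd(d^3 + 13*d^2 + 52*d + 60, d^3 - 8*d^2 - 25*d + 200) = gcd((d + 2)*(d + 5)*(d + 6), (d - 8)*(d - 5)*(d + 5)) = d + 5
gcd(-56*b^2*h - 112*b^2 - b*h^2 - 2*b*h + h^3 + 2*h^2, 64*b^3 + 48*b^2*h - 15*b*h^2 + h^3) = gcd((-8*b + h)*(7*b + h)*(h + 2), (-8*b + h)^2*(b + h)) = 8*b - h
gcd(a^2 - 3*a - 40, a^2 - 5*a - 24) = a - 8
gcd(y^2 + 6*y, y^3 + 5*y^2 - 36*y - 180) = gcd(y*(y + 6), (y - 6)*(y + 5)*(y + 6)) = y + 6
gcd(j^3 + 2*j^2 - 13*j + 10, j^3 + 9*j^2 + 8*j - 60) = j^2 + 3*j - 10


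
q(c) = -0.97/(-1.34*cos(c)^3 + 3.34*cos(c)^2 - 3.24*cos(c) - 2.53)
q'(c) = -0.97*(-4.02*sin(c)*cos(c)^2 + 6.68*sin(c)*cos(c) - 3.24*sin(c))/(-1.34*cos(c)^3 + 3.34*cos(c)^2 - 3.24*cos(c) - 2.53)^2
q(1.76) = 0.54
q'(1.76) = 1.37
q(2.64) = -0.26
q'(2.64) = 0.40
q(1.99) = 1.71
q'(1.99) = 18.23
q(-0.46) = 0.26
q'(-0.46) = -0.02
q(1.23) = 0.29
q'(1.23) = 0.12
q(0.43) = 0.26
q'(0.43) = 0.01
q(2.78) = -0.21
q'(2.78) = 0.22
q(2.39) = -0.45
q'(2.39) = 1.48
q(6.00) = 0.26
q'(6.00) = -0.01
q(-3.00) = -0.18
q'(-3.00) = -0.07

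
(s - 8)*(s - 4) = s^2 - 12*s + 32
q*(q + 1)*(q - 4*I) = q^3 + q^2 - 4*I*q^2 - 4*I*q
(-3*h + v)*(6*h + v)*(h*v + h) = -18*h^3*v - 18*h^3 + 3*h^2*v^2 + 3*h^2*v + h*v^3 + h*v^2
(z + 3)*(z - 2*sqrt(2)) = z^2 - 2*sqrt(2)*z + 3*z - 6*sqrt(2)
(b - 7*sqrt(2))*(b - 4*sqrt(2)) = b^2 - 11*sqrt(2)*b + 56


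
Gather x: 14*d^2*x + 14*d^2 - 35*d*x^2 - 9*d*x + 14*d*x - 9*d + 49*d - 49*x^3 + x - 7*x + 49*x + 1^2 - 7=14*d^2 - 35*d*x^2 + 40*d - 49*x^3 + x*(14*d^2 + 5*d + 43) - 6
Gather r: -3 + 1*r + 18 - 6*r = 15 - 5*r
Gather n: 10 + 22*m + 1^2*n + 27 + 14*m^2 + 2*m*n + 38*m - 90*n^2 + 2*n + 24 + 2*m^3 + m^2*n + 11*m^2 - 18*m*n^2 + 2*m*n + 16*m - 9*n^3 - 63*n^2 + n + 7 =2*m^3 + 25*m^2 + 76*m - 9*n^3 + n^2*(-18*m - 153) + n*(m^2 + 4*m + 4) + 68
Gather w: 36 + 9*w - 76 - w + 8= 8*w - 32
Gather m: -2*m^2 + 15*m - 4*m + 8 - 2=-2*m^2 + 11*m + 6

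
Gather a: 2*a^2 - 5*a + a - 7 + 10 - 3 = 2*a^2 - 4*a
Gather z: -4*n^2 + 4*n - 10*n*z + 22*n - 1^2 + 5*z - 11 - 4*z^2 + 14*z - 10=-4*n^2 + 26*n - 4*z^2 + z*(19 - 10*n) - 22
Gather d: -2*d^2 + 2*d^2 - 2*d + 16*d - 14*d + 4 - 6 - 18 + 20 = 0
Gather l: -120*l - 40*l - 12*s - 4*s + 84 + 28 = -160*l - 16*s + 112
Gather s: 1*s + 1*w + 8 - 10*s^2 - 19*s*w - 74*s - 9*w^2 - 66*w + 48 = -10*s^2 + s*(-19*w - 73) - 9*w^2 - 65*w + 56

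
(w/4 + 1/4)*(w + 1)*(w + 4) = w^3/4 + 3*w^2/2 + 9*w/4 + 1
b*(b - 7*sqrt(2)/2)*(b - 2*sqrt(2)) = b^3 - 11*sqrt(2)*b^2/2 + 14*b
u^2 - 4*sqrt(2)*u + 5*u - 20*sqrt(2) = (u + 5)*(u - 4*sqrt(2))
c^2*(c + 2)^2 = c^4 + 4*c^3 + 4*c^2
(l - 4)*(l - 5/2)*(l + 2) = l^3 - 9*l^2/2 - 3*l + 20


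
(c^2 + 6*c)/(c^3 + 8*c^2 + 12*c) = 1/(c + 2)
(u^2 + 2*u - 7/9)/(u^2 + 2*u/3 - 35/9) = (3*u - 1)/(3*u - 5)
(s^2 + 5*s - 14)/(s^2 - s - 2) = (s + 7)/(s + 1)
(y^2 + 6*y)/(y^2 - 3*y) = (y + 6)/(y - 3)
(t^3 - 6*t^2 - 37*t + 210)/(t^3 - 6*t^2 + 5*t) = (t^2 - t - 42)/(t*(t - 1))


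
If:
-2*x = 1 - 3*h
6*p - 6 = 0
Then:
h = 2*x/3 + 1/3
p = 1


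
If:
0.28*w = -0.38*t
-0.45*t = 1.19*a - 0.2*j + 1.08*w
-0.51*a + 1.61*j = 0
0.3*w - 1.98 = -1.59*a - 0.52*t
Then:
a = 1.15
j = 0.37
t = 1.28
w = -1.74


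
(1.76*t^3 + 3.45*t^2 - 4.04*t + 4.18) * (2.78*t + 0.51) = 4.8928*t^4 + 10.4886*t^3 - 9.4717*t^2 + 9.56*t + 2.1318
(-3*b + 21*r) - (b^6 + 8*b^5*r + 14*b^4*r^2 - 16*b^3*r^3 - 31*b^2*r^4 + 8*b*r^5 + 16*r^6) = -b^6 - 8*b^5*r - 14*b^4*r^2 + 16*b^3*r^3 + 31*b^2*r^4 - 8*b*r^5 - 3*b - 16*r^6 + 21*r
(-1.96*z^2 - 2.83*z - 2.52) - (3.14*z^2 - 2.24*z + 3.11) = -5.1*z^2 - 0.59*z - 5.63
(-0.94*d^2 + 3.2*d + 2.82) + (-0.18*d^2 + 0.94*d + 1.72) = -1.12*d^2 + 4.14*d + 4.54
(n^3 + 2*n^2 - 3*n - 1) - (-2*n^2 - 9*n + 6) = n^3 + 4*n^2 + 6*n - 7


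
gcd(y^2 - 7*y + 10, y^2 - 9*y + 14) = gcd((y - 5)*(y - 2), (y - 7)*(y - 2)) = y - 2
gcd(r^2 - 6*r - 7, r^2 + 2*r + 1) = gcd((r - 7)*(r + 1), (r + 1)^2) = r + 1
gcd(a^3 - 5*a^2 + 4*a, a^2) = a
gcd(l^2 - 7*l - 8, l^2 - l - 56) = l - 8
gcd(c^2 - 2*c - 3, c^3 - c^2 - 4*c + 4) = 1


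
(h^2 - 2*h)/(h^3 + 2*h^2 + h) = (h - 2)/(h^2 + 2*h + 1)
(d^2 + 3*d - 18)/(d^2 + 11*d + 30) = (d - 3)/(d + 5)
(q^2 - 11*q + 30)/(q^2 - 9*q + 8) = (q^2 - 11*q + 30)/(q^2 - 9*q + 8)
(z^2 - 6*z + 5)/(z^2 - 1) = (z - 5)/(z + 1)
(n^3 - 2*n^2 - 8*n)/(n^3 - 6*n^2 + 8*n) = (n + 2)/(n - 2)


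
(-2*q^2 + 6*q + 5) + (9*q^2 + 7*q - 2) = 7*q^2 + 13*q + 3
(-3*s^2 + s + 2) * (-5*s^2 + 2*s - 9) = 15*s^4 - 11*s^3 + 19*s^2 - 5*s - 18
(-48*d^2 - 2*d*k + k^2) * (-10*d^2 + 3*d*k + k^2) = 480*d^4 - 124*d^3*k - 64*d^2*k^2 + d*k^3 + k^4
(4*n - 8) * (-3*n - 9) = -12*n^2 - 12*n + 72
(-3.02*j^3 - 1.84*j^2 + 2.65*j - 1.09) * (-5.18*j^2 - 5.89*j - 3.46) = 15.6436*j^5 + 27.319*j^4 + 7.5598*j^3 - 3.5959*j^2 - 2.7489*j + 3.7714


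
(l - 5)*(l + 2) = l^2 - 3*l - 10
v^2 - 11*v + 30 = (v - 6)*(v - 5)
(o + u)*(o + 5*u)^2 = o^3 + 11*o^2*u + 35*o*u^2 + 25*u^3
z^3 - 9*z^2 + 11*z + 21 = (z - 7)*(z - 3)*(z + 1)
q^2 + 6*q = q*(q + 6)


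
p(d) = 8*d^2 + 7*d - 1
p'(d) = 16*d + 7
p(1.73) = 35.05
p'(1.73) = 34.68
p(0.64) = 6.76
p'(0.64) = 17.24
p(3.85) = 144.53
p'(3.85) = 68.60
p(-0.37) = -2.49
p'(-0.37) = 1.08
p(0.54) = 5.11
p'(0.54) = 15.64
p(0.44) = 3.63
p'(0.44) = 14.04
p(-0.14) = -1.82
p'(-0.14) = 4.76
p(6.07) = 336.25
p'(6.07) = 104.12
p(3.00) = 92.00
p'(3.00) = 55.00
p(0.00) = -1.00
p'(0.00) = 7.00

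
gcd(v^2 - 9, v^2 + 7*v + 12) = v + 3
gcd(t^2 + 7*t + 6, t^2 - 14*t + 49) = 1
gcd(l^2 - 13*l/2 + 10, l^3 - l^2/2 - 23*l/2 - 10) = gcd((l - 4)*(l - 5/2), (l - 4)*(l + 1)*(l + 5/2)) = l - 4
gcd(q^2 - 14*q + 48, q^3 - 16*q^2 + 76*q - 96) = q^2 - 14*q + 48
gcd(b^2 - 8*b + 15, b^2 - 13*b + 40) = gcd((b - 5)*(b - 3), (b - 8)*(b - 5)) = b - 5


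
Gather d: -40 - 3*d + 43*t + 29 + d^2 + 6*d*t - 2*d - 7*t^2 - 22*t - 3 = d^2 + d*(6*t - 5) - 7*t^2 + 21*t - 14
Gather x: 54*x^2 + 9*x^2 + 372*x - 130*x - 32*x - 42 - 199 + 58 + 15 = 63*x^2 + 210*x - 168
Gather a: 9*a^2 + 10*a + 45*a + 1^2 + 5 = 9*a^2 + 55*a + 6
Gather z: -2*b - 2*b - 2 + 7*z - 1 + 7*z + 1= -4*b + 14*z - 2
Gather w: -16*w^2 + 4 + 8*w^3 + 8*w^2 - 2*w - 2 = 8*w^3 - 8*w^2 - 2*w + 2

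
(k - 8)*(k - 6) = k^2 - 14*k + 48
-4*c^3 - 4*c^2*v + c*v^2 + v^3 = (-2*c + v)*(c + v)*(2*c + v)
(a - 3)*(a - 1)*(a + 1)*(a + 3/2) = a^4 - 3*a^3/2 - 11*a^2/2 + 3*a/2 + 9/2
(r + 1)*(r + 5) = r^2 + 6*r + 5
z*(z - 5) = z^2 - 5*z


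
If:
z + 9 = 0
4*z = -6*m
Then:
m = 6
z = -9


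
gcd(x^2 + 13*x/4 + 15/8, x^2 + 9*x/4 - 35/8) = 1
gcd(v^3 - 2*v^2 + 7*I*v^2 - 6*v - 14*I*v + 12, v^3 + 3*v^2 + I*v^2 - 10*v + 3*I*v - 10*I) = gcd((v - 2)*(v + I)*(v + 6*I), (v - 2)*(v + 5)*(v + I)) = v^2 + v*(-2 + I) - 2*I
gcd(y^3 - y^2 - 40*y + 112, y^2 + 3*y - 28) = y^2 + 3*y - 28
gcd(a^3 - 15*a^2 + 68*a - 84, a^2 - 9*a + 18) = a - 6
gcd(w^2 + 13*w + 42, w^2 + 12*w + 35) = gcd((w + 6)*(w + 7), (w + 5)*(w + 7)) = w + 7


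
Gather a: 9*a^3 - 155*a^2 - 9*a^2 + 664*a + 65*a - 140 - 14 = 9*a^3 - 164*a^2 + 729*a - 154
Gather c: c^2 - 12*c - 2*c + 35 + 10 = c^2 - 14*c + 45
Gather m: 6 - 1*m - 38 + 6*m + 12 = 5*m - 20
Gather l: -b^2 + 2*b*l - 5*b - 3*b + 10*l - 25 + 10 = -b^2 - 8*b + l*(2*b + 10) - 15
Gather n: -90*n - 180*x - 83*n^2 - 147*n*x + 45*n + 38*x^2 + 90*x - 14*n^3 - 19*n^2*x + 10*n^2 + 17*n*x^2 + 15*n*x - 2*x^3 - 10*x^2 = -14*n^3 + n^2*(-19*x - 73) + n*(17*x^2 - 132*x - 45) - 2*x^3 + 28*x^2 - 90*x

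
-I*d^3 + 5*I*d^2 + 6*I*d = d*(d - 6)*(-I*d - I)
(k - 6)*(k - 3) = k^2 - 9*k + 18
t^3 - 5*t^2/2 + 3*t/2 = t*(t - 3/2)*(t - 1)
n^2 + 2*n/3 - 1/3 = (n - 1/3)*(n + 1)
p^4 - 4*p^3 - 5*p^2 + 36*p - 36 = (p - 3)*(p - 2)^2*(p + 3)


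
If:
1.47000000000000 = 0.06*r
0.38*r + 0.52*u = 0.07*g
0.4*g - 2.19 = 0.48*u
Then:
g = -19.09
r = 24.50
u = -20.47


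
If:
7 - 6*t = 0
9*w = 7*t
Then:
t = 7/6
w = 49/54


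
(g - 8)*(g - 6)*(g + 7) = g^3 - 7*g^2 - 50*g + 336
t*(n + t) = n*t + t^2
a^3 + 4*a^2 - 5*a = a*(a - 1)*(a + 5)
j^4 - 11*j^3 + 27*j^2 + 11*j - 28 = (j - 7)*(j - 4)*(j - 1)*(j + 1)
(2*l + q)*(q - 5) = 2*l*q - 10*l + q^2 - 5*q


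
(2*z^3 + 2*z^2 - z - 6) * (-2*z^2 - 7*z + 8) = -4*z^5 - 18*z^4 + 4*z^3 + 35*z^2 + 34*z - 48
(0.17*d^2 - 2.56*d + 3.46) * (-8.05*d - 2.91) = -1.3685*d^3 + 20.1133*d^2 - 20.4034*d - 10.0686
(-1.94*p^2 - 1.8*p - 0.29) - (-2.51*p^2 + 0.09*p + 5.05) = 0.57*p^2 - 1.89*p - 5.34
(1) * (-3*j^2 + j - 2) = -3*j^2 + j - 2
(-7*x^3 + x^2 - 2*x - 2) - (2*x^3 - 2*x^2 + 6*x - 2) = -9*x^3 + 3*x^2 - 8*x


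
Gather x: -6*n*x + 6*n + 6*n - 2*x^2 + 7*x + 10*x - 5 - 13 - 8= 12*n - 2*x^2 + x*(17 - 6*n) - 26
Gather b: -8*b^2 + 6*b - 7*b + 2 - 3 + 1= -8*b^2 - b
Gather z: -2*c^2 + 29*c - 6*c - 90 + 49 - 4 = -2*c^2 + 23*c - 45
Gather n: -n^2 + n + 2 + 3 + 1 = -n^2 + n + 6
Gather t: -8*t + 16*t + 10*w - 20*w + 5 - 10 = 8*t - 10*w - 5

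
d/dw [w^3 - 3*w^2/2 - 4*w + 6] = 3*w^2 - 3*w - 4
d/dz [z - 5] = 1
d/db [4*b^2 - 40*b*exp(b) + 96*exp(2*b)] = -40*b*exp(b) + 8*b + 192*exp(2*b) - 40*exp(b)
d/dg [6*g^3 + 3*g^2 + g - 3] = 18*g^2 + 6*g + 1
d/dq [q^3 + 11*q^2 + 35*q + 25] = 3*q^2 + 22*q + 35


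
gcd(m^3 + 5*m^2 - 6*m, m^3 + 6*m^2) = m^2 + 6*m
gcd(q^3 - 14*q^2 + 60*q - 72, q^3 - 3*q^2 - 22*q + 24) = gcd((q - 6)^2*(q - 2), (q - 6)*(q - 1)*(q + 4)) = q - 6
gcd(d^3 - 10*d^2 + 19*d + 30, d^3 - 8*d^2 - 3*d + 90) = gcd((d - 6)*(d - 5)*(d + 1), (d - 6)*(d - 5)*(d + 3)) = d^2 - 11*d + 30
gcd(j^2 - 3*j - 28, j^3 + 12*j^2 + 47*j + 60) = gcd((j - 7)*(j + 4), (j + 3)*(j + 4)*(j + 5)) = j + 4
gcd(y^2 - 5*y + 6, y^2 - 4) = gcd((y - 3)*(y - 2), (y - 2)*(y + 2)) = y - 2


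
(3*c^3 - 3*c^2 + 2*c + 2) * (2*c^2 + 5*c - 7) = 6*c^5 + 9*c^4 - 32*c^3 + 35*c^2 - 4*c - 14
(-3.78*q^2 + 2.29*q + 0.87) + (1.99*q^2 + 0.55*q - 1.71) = -1.79*q^2 + 2.84*q - 0.84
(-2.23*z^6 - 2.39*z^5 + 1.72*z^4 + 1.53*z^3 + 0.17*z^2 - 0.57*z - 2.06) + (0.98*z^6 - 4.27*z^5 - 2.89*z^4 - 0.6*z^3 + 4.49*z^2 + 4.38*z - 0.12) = -1.25*z^6 - 6.66*z^5 - 1.17*z^4 + 0.93*z^3 + 4.66*z^2 + 3.81*z - 2.18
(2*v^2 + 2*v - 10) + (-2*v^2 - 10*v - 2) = -8*v - 12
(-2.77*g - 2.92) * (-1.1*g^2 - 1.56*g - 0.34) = 3.047*g^3 + 7.5332*g^2 + 5.497*g + 0.9928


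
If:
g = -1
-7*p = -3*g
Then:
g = -1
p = -3/7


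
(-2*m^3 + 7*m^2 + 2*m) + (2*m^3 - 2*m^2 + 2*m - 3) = 5*m^2 + 4*m - 3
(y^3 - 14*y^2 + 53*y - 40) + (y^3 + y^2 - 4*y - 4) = 2*y^3 - 13*y^2 + 49*y - 44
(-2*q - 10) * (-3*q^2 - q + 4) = 6*q^3 + 32*q^2 + 2*q - 40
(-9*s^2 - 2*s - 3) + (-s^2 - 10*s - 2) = -10*s^2 - 12*s - 5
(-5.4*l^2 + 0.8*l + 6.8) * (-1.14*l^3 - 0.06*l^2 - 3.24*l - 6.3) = 6.156*l^5 - 0.588*l^4 + 9.696*l^3 + 31.02*l^2 - 27.072*l - 42.84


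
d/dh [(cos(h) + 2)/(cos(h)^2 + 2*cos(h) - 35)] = (cos(h)^2 + 4*cos(h) + 39)*sin(h)/(cos(h)^2 + 2*cos(h) - 35)^2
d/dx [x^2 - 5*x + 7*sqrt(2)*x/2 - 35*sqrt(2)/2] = 2*x - 5 + 7*sqrt(2)/2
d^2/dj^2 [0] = 0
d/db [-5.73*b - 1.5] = -5.73000000000000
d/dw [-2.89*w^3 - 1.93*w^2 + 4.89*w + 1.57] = -8.67*w^2 - 3.86*w + 4.89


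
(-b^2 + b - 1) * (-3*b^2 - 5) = 3*b^4 - 3*b^3 + 8*b^2 - 5*b + 5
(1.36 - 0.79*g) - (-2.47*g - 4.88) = 1.68*g + 6.24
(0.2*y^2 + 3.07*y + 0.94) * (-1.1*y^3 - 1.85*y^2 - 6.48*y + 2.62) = -0.22*y^5 - 3.747*y^4 - 8.0095*y^3 - 21.1086*y^2 + 1.9522*y + 2.4628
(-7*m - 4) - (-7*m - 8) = 4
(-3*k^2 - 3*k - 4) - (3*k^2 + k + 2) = -6*k^2 - 4*k - 6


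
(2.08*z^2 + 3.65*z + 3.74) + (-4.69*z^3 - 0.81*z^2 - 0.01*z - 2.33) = -4.69*z^3 + 1.27*z^2 + 3.64*z + 1.41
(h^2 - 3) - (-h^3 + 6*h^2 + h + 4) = h^3 - 5*h^2 - h - 7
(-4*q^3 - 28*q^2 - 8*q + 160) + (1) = -4*q^3 - 28*q^2 - 8*q + 161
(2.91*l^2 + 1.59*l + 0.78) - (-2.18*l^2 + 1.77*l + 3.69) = 5.09*l^2 - 0.18*l - 2.91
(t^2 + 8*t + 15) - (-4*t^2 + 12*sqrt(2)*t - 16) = 5*t^2 - 12*sqrt(2)*t + 8*t + 31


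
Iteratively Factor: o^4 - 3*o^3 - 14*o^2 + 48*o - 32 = (o - 4)*(o^3 + o^2 - 10*o + 8) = (o - 4)*(o - 1)*(o^2 + 2*o - 8) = (o - 4)*(o - 1)*(o + 4)*(o - 2)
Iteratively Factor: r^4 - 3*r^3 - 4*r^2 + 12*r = (r)*(r^3 - 3*r^2 - 4*r + 12) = r*(r - 2)*(r^2 - r - 6) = r*(r - 2)*(r + 2)*(r - 3)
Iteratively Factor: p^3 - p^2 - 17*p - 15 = (p - 5)*(p^2 + 4*p + 3) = (p - 5)*(p + 1)*(p + 3)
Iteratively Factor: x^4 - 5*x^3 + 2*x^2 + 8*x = (x + 1)*(x^3 - 6*x^2 + 8*x) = (x - 2)*(x + 1)*(x^2 - 4*x) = (x - 4)*(x - 2)*(x + 1)*(x)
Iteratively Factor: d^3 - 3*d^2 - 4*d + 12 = (d - 3)*(d^2 - 4) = (d - 3)*(d + 2)*(d - 2)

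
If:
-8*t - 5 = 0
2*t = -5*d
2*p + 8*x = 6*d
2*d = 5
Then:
No Solution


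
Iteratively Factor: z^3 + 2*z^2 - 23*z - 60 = (z - 5)*(z^2 + 7*z + 12) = (z - 5)*(z + 3)*(z + 4)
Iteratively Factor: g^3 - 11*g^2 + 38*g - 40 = (g - 4)*(g^2 - 7*g + 10) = (g - 4)*(g - 2)*(g - 5)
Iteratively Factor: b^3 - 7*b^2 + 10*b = (b - 2)*(b^2 - 5*b) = b*(b - 2)*(b - 5)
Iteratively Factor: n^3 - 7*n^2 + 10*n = (n)*(n^2 - 7*n + 10) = n*(n - 5)*(n - 2)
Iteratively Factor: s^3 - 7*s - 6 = (s + 1)*(s^2 - s - 6) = (s + 1)*(s + 2)*(s - 3)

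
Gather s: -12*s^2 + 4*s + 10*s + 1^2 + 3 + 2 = -12*s^2 + 14*s + 6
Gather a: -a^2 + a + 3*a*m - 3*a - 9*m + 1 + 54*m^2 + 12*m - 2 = -a^2 + a*(3*m - 2) + 54*m^2 + 3*m - 1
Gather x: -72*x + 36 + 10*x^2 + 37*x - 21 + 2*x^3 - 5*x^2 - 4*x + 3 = 2*x^3 + 5*x^2 - 39*x + 18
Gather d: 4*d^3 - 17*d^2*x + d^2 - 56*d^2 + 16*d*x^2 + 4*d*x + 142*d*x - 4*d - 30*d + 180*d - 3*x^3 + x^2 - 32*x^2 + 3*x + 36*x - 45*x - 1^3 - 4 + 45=4*d^3 + d^2*(-17*x - 55) + d*(16*x^2 + 146*x + 146) - 3*x^3 - 31*x^2 - 6*x + 40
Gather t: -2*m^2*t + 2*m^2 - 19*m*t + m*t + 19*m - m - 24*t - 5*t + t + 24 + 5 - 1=2*m^2 + 18*m + t*(-2*m^2 - 18*m - 28) + 28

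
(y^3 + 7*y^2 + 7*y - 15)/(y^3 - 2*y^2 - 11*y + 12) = (y + 5)/(y - 4)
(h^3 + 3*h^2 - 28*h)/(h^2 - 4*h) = h + 7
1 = 1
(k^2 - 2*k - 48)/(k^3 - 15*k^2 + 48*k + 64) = (k + 6)/(k^2 - 7*k - 8)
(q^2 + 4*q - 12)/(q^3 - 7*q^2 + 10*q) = (q + 6)/(q*(q - 5))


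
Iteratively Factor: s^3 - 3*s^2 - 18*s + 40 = (s - 2)*(s^2 - s - 20) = (s - 2)*(s + 4)*(s - 5)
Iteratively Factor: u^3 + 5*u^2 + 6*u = (u)*(u^2 + 5*u + 6) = u*(u + 3)*(u + 2)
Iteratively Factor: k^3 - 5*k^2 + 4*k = (k)*(k^2 - 5*k + 4) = k*(k - 1)*(k - 4)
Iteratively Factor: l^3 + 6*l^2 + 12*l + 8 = (l + 2)*(l^2 + 4*l + 4) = (l + 2)^2*(l + 2)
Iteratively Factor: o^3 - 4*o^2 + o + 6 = (o - 3)*(o^2 - o - 2) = (o - 3)*(o - 2)*(o + 1)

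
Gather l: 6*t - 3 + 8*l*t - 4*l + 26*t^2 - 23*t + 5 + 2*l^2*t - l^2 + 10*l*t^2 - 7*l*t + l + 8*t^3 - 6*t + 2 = l^2*(2*t - 1) + l*(10*t^2 + t - 3) + 8*t^3 + 26*t^2 - 23*t + 4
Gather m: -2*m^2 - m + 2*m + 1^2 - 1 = -2*m^2 + m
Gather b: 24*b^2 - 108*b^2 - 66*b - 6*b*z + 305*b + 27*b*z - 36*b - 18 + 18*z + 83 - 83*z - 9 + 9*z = -84*b^2 + b*(21*z + 203) - 56*z + 56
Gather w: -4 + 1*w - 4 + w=2*w - 8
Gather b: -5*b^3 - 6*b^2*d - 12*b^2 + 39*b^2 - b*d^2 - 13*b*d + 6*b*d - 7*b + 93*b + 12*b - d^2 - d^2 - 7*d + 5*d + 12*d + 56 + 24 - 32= -5*b^3 + b^2*(27 - 6*d) + b*(-d^2 - 7*d + 98) - 2*d^2 + 10*d + 48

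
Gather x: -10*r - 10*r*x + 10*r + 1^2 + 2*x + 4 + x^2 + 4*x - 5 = x^2 + x*(6 - 10*r)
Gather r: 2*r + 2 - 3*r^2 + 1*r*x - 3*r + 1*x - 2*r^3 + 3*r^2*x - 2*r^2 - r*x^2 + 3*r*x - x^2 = -2*r^3 + r^2*(3*x - 5) + r*(-x^2 + 4*x - 1) - x^2 + x + 2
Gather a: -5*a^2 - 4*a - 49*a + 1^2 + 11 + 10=-5*a^2 - 53*a + 22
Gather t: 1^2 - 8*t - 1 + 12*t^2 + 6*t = 12*t^2 - 2*t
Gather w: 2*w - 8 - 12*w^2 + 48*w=-12*w^2 + 50*w - 8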